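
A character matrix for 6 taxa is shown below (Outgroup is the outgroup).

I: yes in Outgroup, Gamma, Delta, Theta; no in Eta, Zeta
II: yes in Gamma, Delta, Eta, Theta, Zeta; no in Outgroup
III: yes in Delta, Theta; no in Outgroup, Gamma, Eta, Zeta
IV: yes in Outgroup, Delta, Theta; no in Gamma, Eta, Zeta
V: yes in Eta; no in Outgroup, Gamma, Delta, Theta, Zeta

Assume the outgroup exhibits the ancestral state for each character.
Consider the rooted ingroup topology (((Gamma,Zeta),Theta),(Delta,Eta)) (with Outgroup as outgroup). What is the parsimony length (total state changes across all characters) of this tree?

8

Map each character onto (((Gamma,Zeta),Theta),(Delta,Eta)) (rooted by Outgroup) and count the minimum state changes it requires (Fitch parsimony):
I: 2; II: 1; III: 2; IV: 2; V: 1.
Total tree length = 8.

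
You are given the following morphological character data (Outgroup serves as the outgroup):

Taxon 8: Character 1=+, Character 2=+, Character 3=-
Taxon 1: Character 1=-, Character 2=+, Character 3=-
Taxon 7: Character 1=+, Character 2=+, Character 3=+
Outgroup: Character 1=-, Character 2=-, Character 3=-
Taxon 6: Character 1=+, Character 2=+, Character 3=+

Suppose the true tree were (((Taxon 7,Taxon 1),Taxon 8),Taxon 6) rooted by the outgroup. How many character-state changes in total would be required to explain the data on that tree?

5

Map each character onto (((Taxon 7,Taxon 1),Taxon 8),Taxon 6) (rooted by Outgroup) and count the minimum state changes it requires (Fitch parsimony):
Character 1: 2; Character 2: 1; Character 3: 2.
Total tree length = 5.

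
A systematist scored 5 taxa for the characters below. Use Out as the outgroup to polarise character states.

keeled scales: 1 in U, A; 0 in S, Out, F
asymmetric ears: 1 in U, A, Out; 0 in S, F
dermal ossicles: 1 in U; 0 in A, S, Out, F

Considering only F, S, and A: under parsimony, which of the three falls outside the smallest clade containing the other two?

A

Character polarity is set by the outgroup: the derived state is whichever differs from the outgroup's state, so for asymmetric ears the derived state is '0', and for the remaining characters it is '1'.
Only A and U show the derived state '1' for keeled scales, supporting them as a clade.
asymmetric ears (derived state '0') is shared by F and S — a synapomorphy uniting that clade.
dermal ossicles (derived state '1') is unique to U (autapomorphy; uninformative for grouping).
Most parsimonious ingroup topology: ((S,F),(U,A)).
S and F share a more recent common ancestor with each other than either does with A, so A is the least closely related of the three.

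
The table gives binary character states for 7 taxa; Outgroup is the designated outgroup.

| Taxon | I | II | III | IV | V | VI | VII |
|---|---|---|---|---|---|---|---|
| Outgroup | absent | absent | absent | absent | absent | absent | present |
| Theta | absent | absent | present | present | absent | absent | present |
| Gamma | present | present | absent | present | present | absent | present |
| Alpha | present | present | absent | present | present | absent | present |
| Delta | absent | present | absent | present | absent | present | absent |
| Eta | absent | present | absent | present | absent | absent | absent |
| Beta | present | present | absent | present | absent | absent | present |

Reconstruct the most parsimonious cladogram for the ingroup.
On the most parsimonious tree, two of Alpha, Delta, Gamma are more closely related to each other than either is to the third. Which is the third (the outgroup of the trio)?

Delta

Character polarity is set by the outgroup: the derived state is whichever differs from the outgroup's state, so for VII the derived state is 'absent', and for the remaining characters it is 'present'.
I (derived state 'present') is shared by Alpha, Beta, and Gamma — a synapomorphy uniting that clade.
Only Alpha, Beta, Delta, Eta, and Gamma show the derived state 'present' for II, supporting them as a clade.
III (derived state 'present') is unique to Theta (autapomorphy; uninformative for grouping).
IV (derived state 'present') is shared by all ingroup taxa — unites the whole ingroup.
V (derived state 'present') is shared by Alpha and Gamma — a synapomorphy uniting that clade.
VI: derived state 'present' in Delta only — an autapomorphy, so it tells us nothing about relationships among taxa.
VII (derived state 'absent') is shared by Delta and Eta — a synapomorphy uniting that clade.
Most parsimonious ingroup topology: (Theta,(((Gamma,Alpha),Beta),(Delta,Eta))).
Gamma and Alpha share a more recent common ancestor with each other than either does with Delta, so Delta is the least closely related of the three.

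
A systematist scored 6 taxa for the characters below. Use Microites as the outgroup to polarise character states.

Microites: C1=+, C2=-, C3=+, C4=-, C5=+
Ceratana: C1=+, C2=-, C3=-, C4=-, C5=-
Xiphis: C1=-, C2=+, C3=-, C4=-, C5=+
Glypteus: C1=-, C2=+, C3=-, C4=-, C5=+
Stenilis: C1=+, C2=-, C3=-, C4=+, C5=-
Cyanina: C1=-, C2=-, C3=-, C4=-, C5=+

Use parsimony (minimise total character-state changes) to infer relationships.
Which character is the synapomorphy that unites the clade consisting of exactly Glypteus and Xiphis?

C2

Character polarity is set by the outgroup: the derived state is whichever differs from the outgroup's state, so for C1, C3, C5 the derived state is '-', and for the remaining characters it is '+'.
Only Cyanina, Glypteus, and Xiphis show the derived state '-' for C1, supporting them as a clade.
Only Glypteus and Xiphis show the derived state '+' for C2, supporting them as a clade.
C3 (derived state '-') is shared by all ingroup taxa — unites the whole ingroup.
C4: derived state '+' in Stenilis only — an autapomorphy, so it tells us nothing about relationships among taxa.
Only Ceratana and Stenilis show the derived state '-' for C5, supporting them as a clade.
Most parsimonious ingroup topology: ((Ceratana,Stenilis),((Xiphis,Glypteus),Cyanina)).
The clade {Glypteus, Xiphis} is supported by C2: its derived state '+' occurs in exactly those taxa and in no other taxon (including the outgroup).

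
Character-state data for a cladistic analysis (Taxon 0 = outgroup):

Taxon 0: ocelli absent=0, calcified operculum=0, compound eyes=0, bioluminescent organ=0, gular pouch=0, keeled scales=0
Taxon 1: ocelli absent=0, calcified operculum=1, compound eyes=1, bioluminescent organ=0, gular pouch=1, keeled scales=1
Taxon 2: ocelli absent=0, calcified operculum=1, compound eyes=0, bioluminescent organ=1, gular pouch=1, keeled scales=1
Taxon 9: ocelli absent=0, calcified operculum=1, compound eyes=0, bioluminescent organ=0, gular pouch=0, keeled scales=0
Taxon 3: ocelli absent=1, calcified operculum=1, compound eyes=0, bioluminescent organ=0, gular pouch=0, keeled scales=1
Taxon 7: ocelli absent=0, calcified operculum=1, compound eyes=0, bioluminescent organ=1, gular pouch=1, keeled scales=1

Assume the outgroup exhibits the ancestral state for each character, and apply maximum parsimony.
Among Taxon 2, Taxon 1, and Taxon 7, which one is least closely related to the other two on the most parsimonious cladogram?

Taxon 1

The outgroup has state '0' for every character, so '1' is the derived state throughout.
ocelli absent (derived state '1') is unique to Taxon 3 (autapomorphy; uninformative for grouping).
calcified operculum (derived state '1') is shared by all ingroup taxa — unites the whole ingroup.
compound eyes: derived state '1' in Taxon 1 only — an autapomorphy, so it tells us nothing about relationships among taxa.
Only Taxon 2 and Taxon 7 show the derived state '1' for bioluminescent organ, supporting them as a clade.
Only Taxon 1, Taxon 2, and Taxon 7 show the derived state '1' for gular pouch, supporting them as a clade.
Only Taxon 1, Taxon 2, Taxon 3, and Taxon 7 show the derived state '1' for keeled scales, supporting them as a clade.
Most parsimonious ingroup topology: (((Taxon 1,(Taxon 2,Taxon 7)),Taxon 3),Taxon 9).
Taxon 2 and Taxon 7 share a more recent common ancestor with each other than either does with Taxon 1, so Taxon 1 is the least closely related of the three.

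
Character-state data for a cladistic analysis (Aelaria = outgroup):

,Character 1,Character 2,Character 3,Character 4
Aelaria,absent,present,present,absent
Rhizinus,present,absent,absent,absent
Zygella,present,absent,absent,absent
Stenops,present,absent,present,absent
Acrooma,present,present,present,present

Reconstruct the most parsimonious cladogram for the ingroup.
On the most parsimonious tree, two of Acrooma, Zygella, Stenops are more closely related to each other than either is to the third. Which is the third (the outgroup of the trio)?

Acrooma

Character polarity is set by the outgroup: the derived state is whichever differs from the outgroup's state, so for Character 2, Character 3 the derived state is 'absent', and for the remaining characters it is 'present'.
Character 1 (derived state 'present') is shared by all ingroup taxa — unites the whole ingroup.
Character 2 (derived state 'absent') is shared by Rhizinus, Stenops, and Zygella — a synapomorphy uniting that clade.
Only Rhizinus and Zygella show the derived state 'absent' for Character 3, supporting them as a clade.
Character 4: derived state 'present' in Acrooma only — an autapomorphy, so it tells us nothing about relationships among taxa.
Most parsimonious ingroup topology: (((Rhizinus,Zygella),Stenops),Acrooma).
Stenops and Zygella share a more recent common ancestor with each other than either does with Acrooma, so Acrooma is the least closely related of the three.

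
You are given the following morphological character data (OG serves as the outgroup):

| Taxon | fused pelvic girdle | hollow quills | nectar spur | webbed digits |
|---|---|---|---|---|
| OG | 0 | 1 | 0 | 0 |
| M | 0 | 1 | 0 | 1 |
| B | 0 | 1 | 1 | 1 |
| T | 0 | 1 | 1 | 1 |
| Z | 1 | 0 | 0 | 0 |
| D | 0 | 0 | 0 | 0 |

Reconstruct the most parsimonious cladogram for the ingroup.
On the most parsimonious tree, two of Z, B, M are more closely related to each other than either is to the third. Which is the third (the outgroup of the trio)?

Z

Character polarity is set by the outgroup: the derived state is whichever differs from the outgroup's state, so for hollow quills the derived state is '0', and for the remaining characters it is '1'.
fused pelvic girdle: derived state '1' in Z only — an autapomorphy, so it tells us nothing about relationships among taxa.
Only D and Z show the derived state '0' for hollow quills, supporting them as a clade.
nectar spur: derived state '1' in B and T only — synapomorphy for {B, T}.
webbed digits: derived state '1' in B, M, and T only — synapomorphy for {B, M, T}.
Most parsimonious ingroup topology: ((M,(B,T)),(Z,D)).
M and B share a more recent common ancestor with each other than either does with Z, so Z is the least closely related of the three.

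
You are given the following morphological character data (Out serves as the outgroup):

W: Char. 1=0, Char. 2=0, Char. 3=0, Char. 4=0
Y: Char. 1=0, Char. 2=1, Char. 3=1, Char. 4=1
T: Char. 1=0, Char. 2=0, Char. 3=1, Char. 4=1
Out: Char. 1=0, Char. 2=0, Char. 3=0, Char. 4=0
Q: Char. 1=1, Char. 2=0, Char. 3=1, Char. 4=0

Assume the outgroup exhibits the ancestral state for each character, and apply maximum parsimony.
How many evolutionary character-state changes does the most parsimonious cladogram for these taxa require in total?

4

The outgroup has state '0' for every character, so '1' is the derived state throughout.
Char. 1 (derived state '1') is unique to Q (autapomorphy; uninformative for grouping).
Char. 2 (derived state '1') is unique to Y (autapomorphy; uninformative for grouping).
Char. 3: derived state '1' in Q, T, and Y only — synapomorphy for {Q, T, Y}.
Char. 4: derived state '1' in T and Y only — synapomorphy for {T, Y}.
Most parsimonious ingroup topology: (((Y,T),Q),W).
Changes per character on this tree: Char. 1: 1; Char. 2: 1; Char. 3: 1; Char. 4: 1.
Total = 4.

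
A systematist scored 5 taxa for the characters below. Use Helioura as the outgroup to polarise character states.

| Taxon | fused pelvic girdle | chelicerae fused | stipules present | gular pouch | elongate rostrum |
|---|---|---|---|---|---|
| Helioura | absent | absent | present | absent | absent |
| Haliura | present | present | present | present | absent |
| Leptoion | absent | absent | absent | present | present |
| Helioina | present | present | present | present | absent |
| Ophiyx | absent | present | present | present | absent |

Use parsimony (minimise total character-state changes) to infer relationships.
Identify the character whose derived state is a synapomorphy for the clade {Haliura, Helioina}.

fused pelvic girdle

Character polarity is set by the outgroup: the derived state is whichever differs from the outgroup's state, so for stipules present the derived state is 'absent', and for the remaining characters it is 'present'.
fused pelvic girdle: derived state 'present' in Haliura and Helioina only — synapomorphy for {Haliura, Helioina}.
Only Haliura, Helioina, and Ophiyx show the derived state 'present' for chelicerae fused, supporting them as a clade.
stipules present (derived state 'absent') is unique to Leptoion (autapomorphy; uninformative for grouping).
gular pouch (derived state 'present') is shared by all ingroup taxa — unites the whole ingroup.
elongate rostrum (derived state 'present') is unique to Leptoion (autapomorphy; uninformative for grouping).
Most parsimonious ingroup topology: (((Haliura,Helioina),Ophiyx),Leptoion).
The clade {Haliura, Helioina} is supported by fused pelvic girdle: its derived state 'present' occurs in exactly those taxa and in no other taxon (including the outgroup).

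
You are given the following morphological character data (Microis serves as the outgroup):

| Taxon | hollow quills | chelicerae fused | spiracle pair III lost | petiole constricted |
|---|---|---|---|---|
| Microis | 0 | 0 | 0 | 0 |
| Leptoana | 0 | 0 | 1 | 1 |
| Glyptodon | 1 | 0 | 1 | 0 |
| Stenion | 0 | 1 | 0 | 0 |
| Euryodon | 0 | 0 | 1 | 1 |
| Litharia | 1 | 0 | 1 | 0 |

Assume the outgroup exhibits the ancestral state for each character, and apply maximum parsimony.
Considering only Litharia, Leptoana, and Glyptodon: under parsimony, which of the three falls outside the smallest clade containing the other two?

Leptoana

The outgroup has state '0' for every character, so '1' is the derived state throughout.
Only Glyptodon and Litharia show the derived state '1' for hollow quills, supporting them as a clade.
chelicerae fused (derived state '1') is unique to Stenion (autapomorphy; uninformative for grouping).
Only Euryodon, Glyptodon, Leptoana, and Litharia show the derived state '1' for spiracle pair III lost, supporting them as a clade.
petiole constricted (derived state '1') is shared by Euryodon and Leptoana — a synapomorphy uniting that clade.
Most parsimonious ingroup topology: (((Leptoana,Euryodon),(Glyptodon,Litharia)),Stenion).
Glyptodon and Litharia share a more recent common ancestor with each other than either does with Leptoana, so Leptoana is the least closely related of the three.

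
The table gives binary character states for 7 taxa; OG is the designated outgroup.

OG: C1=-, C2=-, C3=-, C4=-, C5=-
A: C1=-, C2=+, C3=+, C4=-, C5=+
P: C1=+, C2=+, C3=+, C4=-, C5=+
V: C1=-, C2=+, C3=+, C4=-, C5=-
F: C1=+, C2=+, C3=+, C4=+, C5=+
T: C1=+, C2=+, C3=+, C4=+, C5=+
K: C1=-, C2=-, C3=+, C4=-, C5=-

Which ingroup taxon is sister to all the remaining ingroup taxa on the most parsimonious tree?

The outgroup has state '-' for every character, so '+' is the derived state throughout.
C1 (derived state '+') is shared by F, P, and T — a synapomorphy uniting that clade.
C2 (derived state '+') is shared by A, F, P, T, and V — a synapomorphy uniting that clade.
All ingroup taxa share the derived state '+' for C3; it defines the ingroup but does not resolve relationships within it.
Only F and T show the derived state '+' for C4, supporting them as a clade.
Only A, F, P, and T show the derived state '+' for C5, supporting them as a clade.
Most parsimonious ingroup topology: (((A,(P,(F,T))),V),K).
K is sister to the clade containing all other ingroup taxa, so it is the earliest-diverging (most basal) ingroup lineage.

K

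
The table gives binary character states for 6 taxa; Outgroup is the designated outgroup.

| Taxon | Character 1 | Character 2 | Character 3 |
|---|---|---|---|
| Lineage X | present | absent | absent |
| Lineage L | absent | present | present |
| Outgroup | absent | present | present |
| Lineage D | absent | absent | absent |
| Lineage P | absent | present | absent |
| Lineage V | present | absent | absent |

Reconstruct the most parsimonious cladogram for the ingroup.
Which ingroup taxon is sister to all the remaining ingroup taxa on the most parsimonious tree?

Character polarity is set by the outgroup: the derived state is whichever differs from the outgroup's state, so for Character 2, Character 3 the derived state is 'absent', and for the remaining characters it is 'present'.
Only Lineage V and Lineage X show the derived state 'present' for Character 1, supporting them as a clade.
Character 2 (derived state 'absent') is shared by Lineage D, Lineage V, and Lineage X — a synapomorphy uniting that clade.
Only Lineage D, Lineage P, Lineage V, and Lineage X show the derived state 'absent' for Character 3, supporting them as a clade.
Most parsimonious ingroup topology: ((Lineage P,(Lineage D,(Lineage V,Lineage X))),Lineage L).
Lineage L is sister to the clade containing all other ingroup taxa, so it is the earliest-diverging (most basal) ingroup lineage.

Lineage L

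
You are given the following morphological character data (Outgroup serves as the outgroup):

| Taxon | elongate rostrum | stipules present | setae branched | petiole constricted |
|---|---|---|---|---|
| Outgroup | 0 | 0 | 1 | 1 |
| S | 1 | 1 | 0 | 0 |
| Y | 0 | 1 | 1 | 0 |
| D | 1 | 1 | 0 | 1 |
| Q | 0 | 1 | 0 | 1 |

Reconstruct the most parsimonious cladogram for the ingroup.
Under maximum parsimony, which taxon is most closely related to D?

S

Character polarity is set by the outgroup: the derived state is whichever differs from the outgroup's state, so for setae branched, petiole constricted the derived state is '0', and for the remaining characters it is '1'.
Only D and S show the derived state '1' for elongate rostrum, supporting them as a clade.
All ingroup taxa share the derived state '1' for stipules present; it defines the ingroup but does not resolve relationships within it.
Only D, Q, and S show the derived state '0' for setae branched, supporting them as a clade.
petiole constricted (state '0') occurs in S and Y but conflicts with the nesting implied by the other characters — most parsimoniously interpreted as homoplasy.
Most parsimonious ingroup topology: (Y,((S,D),Q)).
D and S form a cherry on this tree, so they are sister taxa.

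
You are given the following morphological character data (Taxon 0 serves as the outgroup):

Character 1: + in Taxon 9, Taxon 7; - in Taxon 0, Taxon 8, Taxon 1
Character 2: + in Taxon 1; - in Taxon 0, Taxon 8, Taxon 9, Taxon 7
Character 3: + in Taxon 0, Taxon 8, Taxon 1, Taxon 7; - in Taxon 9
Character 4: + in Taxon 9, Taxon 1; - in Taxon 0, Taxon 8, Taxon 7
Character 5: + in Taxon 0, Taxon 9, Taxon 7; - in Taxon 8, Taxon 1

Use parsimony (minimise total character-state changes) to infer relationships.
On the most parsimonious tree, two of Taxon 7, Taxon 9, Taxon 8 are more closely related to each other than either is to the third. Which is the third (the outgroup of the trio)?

Taxon 8

Character polarity is set by the outgroup: the derived state is whichever differs from the outgroup's state, so for Character 3, Character 5 the derived state is '-', and for the remaining characters it is '+'.
Character 1 (derived state '+') is shared by Taxon 7 and Taxon 9 — a synapomorphy uniting that clade.
Character 2: derived state '+' in Taxon 1 only — an autapomorphy, so it tells us nothing about relationships among taxa.
Character 3: derived state '-' in Taxon 9 only — an autapomorphy, so it tells us nothing about relationships among taxa.
Character 4 groups Taxon 1 and Taxon 9, which is incompatible with the clades supported by the remaining characters; treating it as convergent (homoplasy) costs fewer steps than any alternative tree.
Only Taxon 1 and Taxon 8 show the derived state '-' for Character 5, supporting them as a clade.
Most parsimonious ingroup topology: ((Taxon 8,Taxon 1),(Taxon 9,Taxon 7)).
Taxon 9 and Taxon 7 share a more recent common ancestor with each other than either does with Taxon 8, so Taxon 8 is the least closely related of the three.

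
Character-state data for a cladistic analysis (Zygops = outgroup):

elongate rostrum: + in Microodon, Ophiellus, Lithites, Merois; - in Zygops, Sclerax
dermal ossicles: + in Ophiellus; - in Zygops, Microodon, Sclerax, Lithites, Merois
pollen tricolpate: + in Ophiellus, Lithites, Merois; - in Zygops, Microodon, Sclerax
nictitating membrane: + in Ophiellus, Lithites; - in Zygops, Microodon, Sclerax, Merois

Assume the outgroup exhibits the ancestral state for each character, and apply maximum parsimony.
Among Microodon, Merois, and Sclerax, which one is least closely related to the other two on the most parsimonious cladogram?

The outgroup has state '-' for every character, so '+' is the derived state throughout.
elongate rostrum (derived state '+') is shared by Lithites, Merois, Microodon, and Ophiellus — a synapomorphy uniting that clade.
dermal ossicles (derived state '+') is unique to Ophiellus (autapomorphy; uninformative for grouping).
pollen tricolpate: derived state '+' in Lithites, Merois, and Ophiellus only — synapomorphy for {Lithites, Merois, Ophiellus}.
nictitating membrane: derived state '+' in Lithites and Ophiellus only — synapomorphy for {Lithites, Ophiellus}.
Most parsimonious ingroup topology: ((Microodon,((Ophiellus,Lithites),Merois)),Sclerax).
Microodon and Merois share a more recent common ancestor with each other than either does with Sclerax, so Sclerax is the least closely related of the three.

Sclerax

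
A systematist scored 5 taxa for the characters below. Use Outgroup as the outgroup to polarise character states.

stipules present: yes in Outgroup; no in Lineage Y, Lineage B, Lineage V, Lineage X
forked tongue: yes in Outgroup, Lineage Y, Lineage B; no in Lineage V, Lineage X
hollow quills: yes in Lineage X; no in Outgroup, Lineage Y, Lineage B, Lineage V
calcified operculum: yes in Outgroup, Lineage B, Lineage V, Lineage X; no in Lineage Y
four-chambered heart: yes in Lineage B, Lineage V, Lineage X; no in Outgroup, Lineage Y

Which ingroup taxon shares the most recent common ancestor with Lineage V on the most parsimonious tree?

Lineage X

Character polarity is set by the outgroup: the derived state is whichever differs from the outgroup's state, so for stipules present, forked tongue, calcified operculum the derived state is 'no', and for the remaining characters it is 'yes'.
All ingroup taxa share the derived state 'no' for stipules present; it defines the ingroup but does not resolve relationships within it.
forked tongue: derived state 'no' in Lineage V and Lineage X only — synapomorphy for {Lineage V, Lineage X}.
hollow quills (derived state 'yes') is unique to Lineage X (autapomorphy; uninformative for grouping).
calcified operculum (derived state 'no') is unique to Lineage Y (autapomorphy; uninformative for grouping).
four-chambered heart (derived state 'yes') is shared by Lineage B, Lineage V, and Lineage X — a synapomorphy uniting that clade.
Most parsimonious ingroup topology: (Lineage Y,(Lineage B,(Lineage V,Lineage X))).
Lineage V and Lineage X form a cherry on this tree, so they are sister taxa.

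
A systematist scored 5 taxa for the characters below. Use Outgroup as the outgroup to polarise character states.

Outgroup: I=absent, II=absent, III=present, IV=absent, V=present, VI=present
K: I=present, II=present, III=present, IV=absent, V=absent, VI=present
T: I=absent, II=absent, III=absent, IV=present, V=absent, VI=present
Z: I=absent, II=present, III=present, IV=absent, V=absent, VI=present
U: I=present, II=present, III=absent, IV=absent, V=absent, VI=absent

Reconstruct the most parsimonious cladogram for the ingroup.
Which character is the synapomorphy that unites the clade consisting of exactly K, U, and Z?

II

Character polarity is set by the outgroup: the derived state is whichever differs from the outgroup's state, so for III, V, VI the derived state is 'absent', and for the remaining characters it is 'present'.
Only K and U show the derived state 'present' for I, supporting them as a clade.
II: derived state 'present' in K, U, and Z only — synapomorphy for {K, U, Z}.
III (state 'absent') occurs in T and U but conflicts with the nesting implied by the other characters — most parsimoniously interpreted as homoplasy.
IV: derived state 'present' in T only — an autapomorphy, so it tells us nothing about relationships among taxa.
V (derived state 'absent') is shared by all ingroup taxa — unites the whole ingroup.
VI (derived state 'absent') is unique to U (autapomorphy; uninformative for grouping).
Most parsimonious ingroup topology: (((K,U),Z),T).
The clade {K, U, Z} is supported by II: its derived state 'present' occurs in exactly those taxa and in no other taxon (including the outgroup).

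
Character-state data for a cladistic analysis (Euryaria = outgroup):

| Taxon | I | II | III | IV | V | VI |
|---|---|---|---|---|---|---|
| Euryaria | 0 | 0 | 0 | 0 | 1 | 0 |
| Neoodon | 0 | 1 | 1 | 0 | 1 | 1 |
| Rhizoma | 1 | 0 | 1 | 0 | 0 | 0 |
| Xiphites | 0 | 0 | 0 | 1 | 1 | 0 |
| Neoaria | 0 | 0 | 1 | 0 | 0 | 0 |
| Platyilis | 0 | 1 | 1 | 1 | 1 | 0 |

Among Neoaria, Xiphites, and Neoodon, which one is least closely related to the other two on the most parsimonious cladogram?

Xiphites

Character polarity is set by the outgroup: the derived state is whichever differs from the outgroup's state, so for V the derived state is '0', and for the remaining characters it is '1'.
I (derived state '1') is unique to Rhizoma (autapomorphy; uninformative for grouping).
II: derived state '1' in Neoodon and Platyilis only — synapomorphy for {Neoodon, Platyilis}.
III (derived state '1') is shared by Neoaria, Neoodon, Platyilis, and Rhizoma — a synapomorphy uniting that clade.
IV groups Platyilis and Xiphites, which is incompatible with the clades supported by the remaining characters; treating it as convergent (homoplasy) costs fewer steps than any alternative tree.
V (derived state '0') is shared by Neoaria and Rhizoma — a synapomorphy uniting that clade.
VI: derived state '1' in Neoodon only — an autapomorphy, so it tells us nothing about relationships among taxa.
Most parsimonious ingroup topology: (((Neoodon,Platyilis),(Rhizoma,Neoaria)),Xiphites).
Neoodon and Neoaria share a more recent common ancestor with each other than either does with Xiphites, so Xiphites is the least closely related of the three.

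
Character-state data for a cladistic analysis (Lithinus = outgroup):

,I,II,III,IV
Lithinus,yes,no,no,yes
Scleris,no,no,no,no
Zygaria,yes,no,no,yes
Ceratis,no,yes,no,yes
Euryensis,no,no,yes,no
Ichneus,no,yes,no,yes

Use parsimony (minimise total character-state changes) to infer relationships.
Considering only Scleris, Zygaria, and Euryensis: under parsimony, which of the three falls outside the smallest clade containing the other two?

Zygaria

Character polarity is set by the outgroup: the derived state is whichever differs from the outgroup's state, so for I, IV the derived state is 'no', and for the remaining characters it is 'yes'.
I (derived state 'no') is shared by Ceratis, Euryensis, Ichneus, and Scleris — a synapomorphy uniting that clade.
II (derived state 'yes') is shared by Ceratis and Ichneus — a synapomorphy uniting that clade.
III (derived state 'yes') is unique to Euryensis (autapomorphy; uninformative for grouping).
IV (derived state 'no') is shared by Euryensis and Scleris — a synapomorphy uniting that clade.
Most parsimonious ingroup topology: (((Scleris,Euryensis),(Ceratis,Ichneus)),Zygaria).
Scleris and Euryensis share a more recent common ancestor with each other than either does with Zygaria, so Zygaria is the least closely related of the three.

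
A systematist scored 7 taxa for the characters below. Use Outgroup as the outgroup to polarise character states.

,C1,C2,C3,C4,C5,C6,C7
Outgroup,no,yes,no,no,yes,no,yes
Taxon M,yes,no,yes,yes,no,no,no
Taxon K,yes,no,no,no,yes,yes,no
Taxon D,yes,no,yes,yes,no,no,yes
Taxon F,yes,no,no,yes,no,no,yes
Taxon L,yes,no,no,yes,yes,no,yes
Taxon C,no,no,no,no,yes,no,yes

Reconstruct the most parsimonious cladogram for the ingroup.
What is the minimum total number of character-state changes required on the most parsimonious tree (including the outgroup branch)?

Character polarity is set by the outgroup: the derived state is whichever differs from the outgroup's state, so for C2, C5, C7 the derived state is 'no', and for the remaining characters it is 'yes'.
Only Taxon D, Taxon F, Taxon K, Taxon L, and Taxon M show the derived state 'yes' for C1, supporting them as a clade.
C2 (derived state 'no') is shared by all ingroup taxa — unites the whole ingroup.
C3: derived state 'yes' in Taxon D and Taxon M only — synapomorphy for {Taxon D, Taxon M}.
Only Taxon D, Taxon F, Taxon L, and Taxon M show the derived state 'yes' for C4, supporting them as a clade.
C5 (derived state 'no') is shared by Taxon D, Taxon F, and Taxon M — a synapomorphy uniting that clade.
C6 (derived state 'yes') is unique to Taxon K (autapomorphy; uninformative for grouping).
C7 groups Taxon K and Taxon M, which is incompatible with the clades supported by the remaining characters; treating it as convergent (homoplasy) costs fewer steps than any alternative tree.
Most parsimonious ingroup topology: (((((Taxon M,Taxon D),Taxon F),Taxon L),Taxon K),Taxon C).
Changes per character on this tree: C1: 1; C2: 1; C3: 1; C4: 1; C5: 1; C6: 1; C7: 2.
Total = 8.

8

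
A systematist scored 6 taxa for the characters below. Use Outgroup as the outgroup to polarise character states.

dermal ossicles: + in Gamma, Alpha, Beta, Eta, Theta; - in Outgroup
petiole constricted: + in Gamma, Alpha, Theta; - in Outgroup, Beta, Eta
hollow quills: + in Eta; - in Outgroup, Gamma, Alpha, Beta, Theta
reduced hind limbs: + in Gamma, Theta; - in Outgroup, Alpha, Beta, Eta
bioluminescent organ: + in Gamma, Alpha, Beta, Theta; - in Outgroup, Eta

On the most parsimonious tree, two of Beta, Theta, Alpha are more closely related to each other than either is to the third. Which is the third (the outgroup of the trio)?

Beta

The outgroup has state '-' for every character, so '+' is the derived state throughout.
dermal ossicles (derived state '+') is shared by all ingroup taxa — unites the whole ingroup.
petiole constricted: derived state '+' in Alpha, Gamma, and Theta only — synapomorphy for {Alpha, Gamma, Theta}.
hollow quills: derived state '+' in Eta only — an autapomorphy, so it tells us nothing about relationships among taxa.
Only Gamma and Theta show the derived state '+' for reduced hind limbs, supporting them as a clade.
bioluminescent organ (derived state '+') is shared by Alpha, Beta, Gamma, and Theta — a synapomorphy uniting that clade.
Most parsimonious ingroup topology: ((((Gamma,Theta),Alpha),Beta),Eta).
Theta and Alpha share a more recent common ancestor with each other than either does with Beta, so Beta is the least closely related of the three.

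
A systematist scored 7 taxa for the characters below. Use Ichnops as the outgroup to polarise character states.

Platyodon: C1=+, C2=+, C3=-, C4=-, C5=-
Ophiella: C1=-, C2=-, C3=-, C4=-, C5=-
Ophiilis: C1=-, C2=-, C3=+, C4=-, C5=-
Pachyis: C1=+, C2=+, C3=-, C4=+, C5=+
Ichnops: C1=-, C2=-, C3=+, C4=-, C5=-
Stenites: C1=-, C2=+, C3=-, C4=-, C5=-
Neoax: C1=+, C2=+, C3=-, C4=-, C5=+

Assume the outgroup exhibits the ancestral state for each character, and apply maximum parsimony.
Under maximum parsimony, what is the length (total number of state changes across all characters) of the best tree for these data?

Character polarity is set by the outgroup: the derived state is whichever differs from the outgroup's state, so for C3 the derived state is '-', and for the remaining characters it is '+'.
C1: derived state '+' in Neoax, Pachyis, and Platyodon only — synapomorphy for {Neoax, Pachyis, Platyodon}.
Only Neoax, Pachyis, Platyodon, and Stenites show the derived state '+' for C2, supporting them as a clade.
C3 (derived state '-') is shared by Neoax, Ophiella, Pachyis, Platyodon, and Stenites — a synapomorphy uniting that clade.
C4 (derived state '+') is unique to Pachyis (autapomorphy; uninformative for grouping).
C5 (derived state '+') is shared by Neoax and Pachyis — a synapomorphy uniting that clade.
Most parsimonious ingroup topology: ((((Platyodon,(Pachyis,Neoax)),Stenites),Ophiella),Ophiilis).
Changes per character on this tree: C1: 1; C2: 1; C3: 1; C4: 1; C5: 1.
Total = 5.

5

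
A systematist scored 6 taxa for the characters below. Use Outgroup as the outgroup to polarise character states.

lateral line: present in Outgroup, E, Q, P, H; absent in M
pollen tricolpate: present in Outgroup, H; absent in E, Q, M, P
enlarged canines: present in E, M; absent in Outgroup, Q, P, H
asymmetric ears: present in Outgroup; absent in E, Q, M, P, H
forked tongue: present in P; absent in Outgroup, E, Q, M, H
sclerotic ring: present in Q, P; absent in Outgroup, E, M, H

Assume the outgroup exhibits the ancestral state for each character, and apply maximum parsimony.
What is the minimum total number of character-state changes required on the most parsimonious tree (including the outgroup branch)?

6

Character polarity is set by the outgroup: the derived state is whichever differs from the outgroup's state, so for lateral line, pollen tricolpate, asymmetric ears the derived state is 'absent', and for the remaining characters it is 'present'.
lateral line: derived state 'absent' in M only — an autapomorphy, so it tells us nothing about relationships among taxa.
pollen tricolpate (derived state 'absent') is shared by E, M, P, and Q — a synapomorphy uniting that clade.
Only E and M show the derived state 'present' for enlarged canines, supporting them as a clade.
asymmetric ears (derived state 'absent') is shared by all ingroup taxa — unites the whole ingroup.
forked tongue (derived state 'present') is unique to P (autapomorphy; uninformative for grouping).
sclerotic ring (derived state 'present') is shared by P and Q — a synapomorphy uniting that clade.
Most parsimonious ingroup topology: (((E,M),(Q,P)),H).
Changes per character on this tree: lateral line: 1; pollen tricolpate: 1; enlarged canines: 1; asymmetric ears: 1; forked tongue: 1; sclerotic ring: 1.
Total = 6.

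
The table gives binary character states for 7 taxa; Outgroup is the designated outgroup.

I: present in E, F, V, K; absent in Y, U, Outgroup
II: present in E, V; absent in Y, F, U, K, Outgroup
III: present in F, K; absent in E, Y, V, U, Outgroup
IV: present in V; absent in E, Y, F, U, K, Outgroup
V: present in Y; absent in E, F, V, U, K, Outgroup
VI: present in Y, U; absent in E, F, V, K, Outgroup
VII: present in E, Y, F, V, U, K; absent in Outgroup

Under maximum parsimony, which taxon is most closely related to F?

K

The outgroup has state 'absent' for every character, so 'present' is the derived state throughout.
Only E, F, K, and V show the derived state 'present' for I, supporting them as a clade.
II: derived state 'present' in E and V only — synapomorphy for {E, V}.
III (derived state 'present') is shared by F and K — a synapomorphy uniting that clade.
IV (derived state 'present') is unique to V (autapomorphy; uninformative for grouping).
V: derived state 'present' in Y only — an autapomorphy, so it tells us nothing about relationships among taxa.
VI: derived state 'present' in U and Y only — synapomorphy for {U, Y}.
VII (derived state 'present') is shared by all ingroup taxa — unites the whole ingroup.
Most parsimonious ingroup topology: (((F,K),(V,E)),(U,Y)).
F and K form a cherry on this tree, so they are sister taxa.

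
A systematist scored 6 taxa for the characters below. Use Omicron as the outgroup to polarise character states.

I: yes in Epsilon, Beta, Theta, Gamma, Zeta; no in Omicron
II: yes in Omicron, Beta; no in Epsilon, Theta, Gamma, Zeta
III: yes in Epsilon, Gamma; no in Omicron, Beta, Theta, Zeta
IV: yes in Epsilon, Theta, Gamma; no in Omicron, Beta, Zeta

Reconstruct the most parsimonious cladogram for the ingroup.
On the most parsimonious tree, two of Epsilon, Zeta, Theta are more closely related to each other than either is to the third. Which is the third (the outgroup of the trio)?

Zeta

Character polarity is set by the outgroup: the derived state is whichever differs from the outgroup's state, so for II the derived state is 'no', and for the remaining characters it is 'yes'.
All ingroup taxa share the derived state 'yes' for I; it defines the ingroup but does not resolve relationships within it.
Only Epsilon, Gamma, Theta, and Zeta show the derived state 'no' for II, supporting them as a clade.
III (derived state 'yes') is shared by Epsilon and Gamma — a synapomorphy uniting that clade.
Only Epsilon, Gamma, and Theta show the derived state 'yes' for IV, supporting them as a clade.
Most parsimonious ingroup topology: ((((Epsilon,Gamma),Theta),Zeta),Beta).
Epsilon and Theta share a more recent common ancestor with each other than either does with Zeta, so Zeta is the least closely related of the three.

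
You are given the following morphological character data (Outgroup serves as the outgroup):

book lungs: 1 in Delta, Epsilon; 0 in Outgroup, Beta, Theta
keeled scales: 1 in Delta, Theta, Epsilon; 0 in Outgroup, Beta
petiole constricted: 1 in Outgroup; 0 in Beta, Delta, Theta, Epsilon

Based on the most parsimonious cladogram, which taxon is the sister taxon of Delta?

Epsilon

Character polarity is set by the outgroup: the derived state is whichever differs from the outgroup's state, so for petiole constricted the derived state is '0', and for the remaining characters it is '1'.
book lungs (derived state '1') is shared by Delta and Epsilon — a synapomorphy uniting that clade.
keeled scales: derived state '1' in Delta, Epsilon, and Theta only — synapomorphy for {Delta, Epsilon, Theta}.
All ingroup taxa share the derived state '0' for petiole constricted; it defines the ingroup but does not resolve relationships within it.
Most parsimonious ingroup topology: (((Delta,Epsilon),Theta),Beta).
Delta and Epsilon form a cherry on this tree, so they are sister taxa.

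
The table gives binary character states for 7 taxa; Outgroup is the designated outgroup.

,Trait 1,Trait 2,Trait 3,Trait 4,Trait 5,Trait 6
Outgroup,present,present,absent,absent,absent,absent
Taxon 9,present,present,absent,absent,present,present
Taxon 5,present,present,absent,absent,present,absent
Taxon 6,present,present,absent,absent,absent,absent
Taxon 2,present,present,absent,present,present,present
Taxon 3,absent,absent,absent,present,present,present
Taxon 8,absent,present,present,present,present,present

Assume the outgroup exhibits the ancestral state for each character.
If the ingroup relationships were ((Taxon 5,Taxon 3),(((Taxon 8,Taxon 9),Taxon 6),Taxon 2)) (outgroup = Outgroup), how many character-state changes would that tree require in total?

12

Map each character onto ((Taxon 5,Taxon 3),(((Taxon 8,Taxon 9),Taxon 6),Taxon 2)) (rooted by Outgroup) and count the minimum state changes it requires (Fitch parsimony):
Trait 1: 2; Trait 2: 1; Trait 3: 1; Trait 4: 3; Trait 5: 2; Trait 6: 3.
Total tree length = 12.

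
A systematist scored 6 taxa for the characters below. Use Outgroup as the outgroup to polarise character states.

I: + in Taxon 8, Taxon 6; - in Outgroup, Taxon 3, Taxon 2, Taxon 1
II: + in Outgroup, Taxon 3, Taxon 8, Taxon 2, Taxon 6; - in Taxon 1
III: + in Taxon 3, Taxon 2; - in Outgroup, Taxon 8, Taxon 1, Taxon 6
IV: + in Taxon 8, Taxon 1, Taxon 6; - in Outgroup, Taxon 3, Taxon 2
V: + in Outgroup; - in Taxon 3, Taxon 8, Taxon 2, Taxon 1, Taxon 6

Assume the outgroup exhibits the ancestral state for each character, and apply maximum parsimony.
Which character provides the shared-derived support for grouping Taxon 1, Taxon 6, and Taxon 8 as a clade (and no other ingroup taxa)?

IV

Character polarity is set by the outgroup: the derived state is whichever differs from the outgroup's state, so for II, V the derived state is '-', and for the remaining characters it is '+'.
Only Taxon 6 and Taxon 8 show the derived state '+' for I, supporting them as a clade.
II: derived state '-' in Taxon 1 only — an autapomorphy, so it tells us nothing about relationships among taxa.
III (derived state '+') is shared by Taxon 2 and Taxon 3 — a synapomorphy uniting that clade.
IV (derived state '+') is shared by Taxon 1, Taxon 6, and Taxon 8 — a synapomorphy uniting that clade.
V (derived state '-') is shared by all ingroup taxa — unites the whole ingroup.
Most parsimonious ingroup topology: ((Taxon 3,Taxon 2),((Taxon 8,Taxon 6),Taxon 1)).
The clade {Taxon 1, Taxon 6, Taxon 8} is supported by IV: its derived state '+' occurs in exactly those taxa and in no other taxon (including the outgroup).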